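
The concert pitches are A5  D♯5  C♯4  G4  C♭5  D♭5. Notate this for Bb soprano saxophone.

Written C4 sounds as Bb3 on the Bb soprano saxophone, so concert pitches are written a major second up.
A5 to B5
D#5 to E#5
C#4 to D#4
G4 to A4
Cb5 to Db5
Db5 to Eb5

B5 E#5 D#4 A4 Db5 Eb5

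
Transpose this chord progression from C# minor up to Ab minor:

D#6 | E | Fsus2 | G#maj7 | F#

C# minor up to Ab minor is a diminished sixth; each chord root moves by that interval while the quality stays the same.
D#6: root D# up a diminished sixth → Bb, giving Bb6.
E: root E up a diminished sixth → Cb, giving Cb.
Fsus2: root F up a diminished sixth → Dbb, giving Dbbsus2.
G#maj7: root G# up a diminished sixth → Eb, giving Ebmaj7.
F#: root F# up a diminished sixth → Db, giving Db.

Bb6 Cb Dbbsus2 Ebmaj7 Db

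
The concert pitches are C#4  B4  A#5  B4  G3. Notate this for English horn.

Written C4 sounds as F3 on the English horn, so concert pitches are written a perfect fifth up.
C#4 to G#4
B4 to F#5
A#5 to E#6
B4 to F#5
G3 to D4

G#4 F#5 E#6 F#5 D4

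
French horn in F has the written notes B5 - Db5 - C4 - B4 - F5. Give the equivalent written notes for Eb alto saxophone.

C#6 Eb5 D4 C#5 G5

First find concert pitch: the French horn in F sounds a perfect fifth below written, so B5 Db5 C4 B4 F5 sounds E5 Gb4 F3 E4 Bb4.
Then write for Eb alto saxophone: it sounds a major sixth below written, so the part must be a major sixth above concert.
E5 → C#6
Gb4 → Eb5
F3 → D4
E4 → C#5
Bb4 → G5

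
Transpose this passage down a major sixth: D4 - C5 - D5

F3 Eb4 F4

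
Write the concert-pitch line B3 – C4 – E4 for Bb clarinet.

C#4 D4 F#4

Written C4 sounds as Bb3 on the Bb clarinet, so concert pitches are written a major second up.
B3 gives C#4
C4 gives D4
E4 gives F#4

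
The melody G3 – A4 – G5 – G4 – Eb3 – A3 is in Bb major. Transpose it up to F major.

From Bb up to F is a perfect fifth; apply that to each pitch.
G3 gives D4
A4 gives E5
G5 gives D6
G4 gives D5
Eb3 gives Bb3
A3 gives E4

D4 E5 D6 D5 Bb3 E4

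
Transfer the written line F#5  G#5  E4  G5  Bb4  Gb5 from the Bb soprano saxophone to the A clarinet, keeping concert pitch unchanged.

G5 A5 F4 Ab5 Cb5 Abb5

First find concert pitch: the Bb soprano saxophone sounds a major second below written, so F#5 G#5 E4 G5 Bb4 Gb5 sounds E5 F#5 D4 F5 Ab4 Fb5.
Then write for A clarinet: it sounds a minor third below written, so the part must be a minor third above concert.
E5 → G5
F#5 → A5
D4 → F4
F5 → Ab5
Ab4 → Cb5
Fb5 → Abb5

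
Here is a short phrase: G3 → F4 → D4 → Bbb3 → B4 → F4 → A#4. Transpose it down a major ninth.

F2 Eb3 C3 Abb2 A3 Eb3 G#3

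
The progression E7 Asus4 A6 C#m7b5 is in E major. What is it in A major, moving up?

A7 Dsus4 D6 F#m7b5

E major up to A major is a perfect fourth; each chord root moves by that interval while the quality stays the same.
E7: root E up a perfect fourth → A, giving A7.
Asus4: root A up a perfect fourth → D, giving Dsus4.
A6: root A up a perfect fourth → D, giving D6.
C#m7b5: root C# up a perfect fourth → F#, giving F#m7b5.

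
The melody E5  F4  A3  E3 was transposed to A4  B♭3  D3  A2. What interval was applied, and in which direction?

Take the first pair: E5 → A4. E to A spans 5 letter names, so the interval is some kind of fifth.
A4 to E5 is 7 semitones, which makes it a perfect fifth; the second version is lower, so the direction is down.
Checking another pair — E3 → A2 — gives the same interval.

down a perfect fifth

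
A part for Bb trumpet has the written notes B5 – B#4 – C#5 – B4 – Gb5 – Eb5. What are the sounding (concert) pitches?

A5 A#4 B4 A4 Fb5 Db5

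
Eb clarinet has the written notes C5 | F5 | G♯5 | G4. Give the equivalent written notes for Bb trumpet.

F5 Bb5 C#6 C5

First find concert pitch: the Eb clarinet sounds a minor third above written, so C5 F5 G♯5 G4 sounds Eb5 Ab5 B5 Bb4.
Then write for Bb trumpet: it sounds a major second below written, so the part must be a major second above concert.
Eb5 → F5
Ab5 → Bb5
B5 → C#6
Bb4 → C5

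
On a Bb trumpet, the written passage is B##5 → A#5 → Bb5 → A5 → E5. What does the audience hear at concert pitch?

A##5 G#5 Ab5 G5 D5

Written C4 on the Bb trumpet sounds as Bb3, a major second lower; apply that shift to every note.
B##5 to A##5
A#5 to G#5
Bb5 to Ab5
A5 to G5
E5 to D5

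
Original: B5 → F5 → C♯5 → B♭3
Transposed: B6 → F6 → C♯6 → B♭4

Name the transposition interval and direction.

up a perfect octave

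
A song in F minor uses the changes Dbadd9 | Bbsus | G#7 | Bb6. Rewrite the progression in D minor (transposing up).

Bbadd9 Gsus E#7 G6

F minor up to D minor is a major sixth; each chord root moves by that interval while the quality stays the same.
Dbadd9: root Db up a major sixth → Bb, giving Bbadd9.
Bbsus: root Bb up a major sixth → G, giving Gsus.
G#7: root G# up a major sixth → E#, giving E#7.
Bb6: root Bb up a major sixth → G, giving G6.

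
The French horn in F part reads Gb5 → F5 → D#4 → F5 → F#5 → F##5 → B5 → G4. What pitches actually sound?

Cb5 Bb4 G#3 Bb4 B4 B#4 E5 C4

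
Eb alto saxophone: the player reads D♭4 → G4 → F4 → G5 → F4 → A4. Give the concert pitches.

Fb3 Bb3 Ab3 Bb4 Ab3 C4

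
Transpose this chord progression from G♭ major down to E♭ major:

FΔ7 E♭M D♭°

G♭ major down to E♭ major is a minor third; each chord root moves by that interval while the quality stays the same.
FΔ7: root F down a minor third → D, giving DΔ7.
E♭M: root E♭ down a minor third → C, giving CM.
D♭°: root D♭ down a minor third → Bb, giving Bb°.

DΔ7 CM Bb°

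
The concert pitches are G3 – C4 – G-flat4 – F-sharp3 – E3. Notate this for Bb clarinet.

Written C4 sounds as Bb3 on the Bb clarinet, so concert pitches are written a major second up.
G3 → A3
C4 → D4
Gb4 → Ab4
F#3 → G#3
E3 → F#3

A3 D4 Ab4 G#3 F#3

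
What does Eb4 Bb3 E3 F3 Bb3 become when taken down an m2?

D4 A3 D#3 E3 A3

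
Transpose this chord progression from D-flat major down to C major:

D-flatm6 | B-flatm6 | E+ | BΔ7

D-flat major down to C major is a minor second; each chord root moves by that interval while the quality stays the same.
D-flatm6: root D-flat down a minor second → C, giving Cm6.
B-flatm6: root B-flat down a minor second → A, giving Am6.
E+: root E down a minor second → D#, giving D#+.
BΔ7: root B down a minor second → A#, giving A#Δ7.

Cm6 Am6 D#+ A#Δ7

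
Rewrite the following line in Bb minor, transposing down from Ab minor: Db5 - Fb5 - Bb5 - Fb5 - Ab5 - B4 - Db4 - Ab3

From Ab down to Bb is a minor seventh; apply that to each pitch.
Db5 → Eb4
Fb5 → Gb4
Bb5 → C5
Fb5 → Gb4
Ab5 → Bb4
B4 → C#4
Db4 → Eb3
Ab3 → Bb2

Eb4 Gb4 C5 Gb4 Bb4 C#4 Eb3 Bb2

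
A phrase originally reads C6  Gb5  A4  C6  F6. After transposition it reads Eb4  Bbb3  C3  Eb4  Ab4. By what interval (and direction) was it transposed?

Take the first pair: C6 → Eb4. C to E spans 13 letter names, so the interval is some kind of thirteenth.
Eb4 to C6 is 21 semitones, which makes it a major thirteenth; the second version is lower, so the direction is down.
Checking another pair — F6 → Ab4 — gives the same interval.

down a major thirteenth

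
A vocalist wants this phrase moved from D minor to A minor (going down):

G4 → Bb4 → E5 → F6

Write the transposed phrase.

D4 F4 B4 C6

From D down to A is a perfect fourth; apply that to each pitch.
G4 becomes D4
Bb4 becomes F4
E5 becomes B4
F6 becomes C6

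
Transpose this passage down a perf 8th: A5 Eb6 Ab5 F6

A4 Eb5 Ab4 F5

A5 -> A4
Eb6 -> Eb5
Ab5 -> Ab4
F6 -> F5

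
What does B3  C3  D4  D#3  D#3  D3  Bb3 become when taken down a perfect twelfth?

B3: a twelfth down reaches E, and 19 semitones makes it E2.
C3: a twelfth down reaches F, and 19 semitones makes it F1.
D4 down a perfect twelfth is G2.
D#3 down a perfect twelfth is G#1.
D#3 down a perfect twelfth is G#1.
D3: a twelfth down reaches G, and 19 semitones makes it G1.
Bb3: a twelfth down reaches E, and 19 semitones makes it Eb2.

E2 F1 G2 G#1 G#1 G1 Eb2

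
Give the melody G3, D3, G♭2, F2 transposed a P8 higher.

G3: an octave up reaches G, and 12 semitones makes it G4.
A perfect octave up from D3 gives D4.
Gb2 up a perfect octave is Gb3.
F2: an octave up reaches F, and 12 semitones makes it F3.

G4 D4 Gb3 F3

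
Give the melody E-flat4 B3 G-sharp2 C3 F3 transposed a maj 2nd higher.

Eb4 to F4
B3 to C#4
G#2 to A#2
C3 to D3
F3 to G3

F4 C#4 A#2 D3 G3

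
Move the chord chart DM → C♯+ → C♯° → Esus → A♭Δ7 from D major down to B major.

D major down to B major is a minor third; each chord root moves by that interval while the quality stays the same.
DM: root D down a minor third → B, giving BM.
C♯+: root C♯ down a minor third → A#, giving A#+.
C♯°: root C♯ down a minor third → A#, giving A#°.
Esus: root E down a minor third → C#, giving C#sus.
A♭Δ7: root A♭ down a minor third → F, giving FΔ7.

BM A#+ A#° C#sus FΔ7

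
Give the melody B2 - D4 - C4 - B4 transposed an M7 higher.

A#3 C#5 B4 A#5

B2 gives A#3
D4 gives C#5
C4 gives B4
B4 gives A#5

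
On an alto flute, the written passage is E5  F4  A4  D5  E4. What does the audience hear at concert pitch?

B4 C4 E4 A4 B3

The alto flute sounds a perfect fourth below written, so transpose each written note down a perfect fourth.
E5 -> B4
F4 -> C4
A4 -> E4
D5 -> A4
E4 -> B3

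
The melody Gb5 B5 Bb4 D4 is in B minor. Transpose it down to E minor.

From B down to E is a perfect fifth; apply that to each pitch.
Gb5 gives Cb5
B5 gives E5
Bb4 gives Eb4
D4 gives G3

Cb5 E5 Eb4 G3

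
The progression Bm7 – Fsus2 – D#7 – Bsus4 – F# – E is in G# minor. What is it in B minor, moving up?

Dm7 Absus2 F#7 Dsus4 A G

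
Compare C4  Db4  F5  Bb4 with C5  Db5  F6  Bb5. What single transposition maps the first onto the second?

From C4 to C5 is 8 letter names — an octave of some quality.
C4 to C5 is 12 semitones, which makes it a perfect octave; the second version is higher, so the direction is up.
Checking another pair — Bb4 → Bb5 — gives the same interval.

up a perfect octave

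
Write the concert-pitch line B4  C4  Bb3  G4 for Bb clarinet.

C#5 D4 C4 A4

Written C4 sounds as Bb3 on the Bb clarinet, so concert pitches are written a major second up.
B4 → C#5
C4 → D4
Bb3 → C4
G4 → A4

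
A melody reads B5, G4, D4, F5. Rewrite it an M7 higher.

B5 becomes A#6
G4 becomes F#5
D4 becomes C#5
F5 becomes E6

A#6 F#5 C#5 E6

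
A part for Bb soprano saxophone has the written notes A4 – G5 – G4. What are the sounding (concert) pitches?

The Bb soprano saxophone sounds a major second below written, so transpose each written note down a major second.
A4 becomes G4
G5 becomes F5
G4 becomes F4

G4 F5 F4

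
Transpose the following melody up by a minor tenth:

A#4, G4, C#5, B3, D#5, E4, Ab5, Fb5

A#4 up a minor tenth is C#6.
A minor tenth up from G4 gives Bb5.
A minor tenth up from C#5 gives E6.
A minor tenth up from B3 gives D5.
A minor tenth up from D#5 gives F#6.
E4: a tenth up reaches G, and 15 semitones makes it G5.
Ab5 up a minor tenth is Cb7.
Fb5 up a minor tenth is Abb6.

C#6 Bb5 E6 D5 F#6 G5 Cb7 Abb6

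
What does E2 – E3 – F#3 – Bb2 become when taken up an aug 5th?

B#2 B#3 C##4 F#3

E2 up an augmented fifth is B#2.
An augmented fifth up from E3 gives B#3.
An augmented fifth up from F#3 gives C##4.
An augmented fifth up from Bb2 gives F#3.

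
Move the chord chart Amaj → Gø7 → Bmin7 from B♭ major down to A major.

G#maj F#ø7 A#min7

B♭ major down to A major is a minor second; each chord root moves by that interval while the quality stays the same.
Amaj: root A down a minor second → G#, giving G#maj.
Gø7: root G down a minor second → F#, giving F#ø7.
Bmin7: root B down a minor second → A#, giving A#min7.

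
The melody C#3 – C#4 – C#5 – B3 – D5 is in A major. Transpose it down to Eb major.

G2 G3 G4 F3 Ab4

A major to Eb major down is an augmented fourth, so every note moves down by that interval.
C#3 to G2
C#4 to G3
C#5 to G4
B3 to F3
D5 to Ab4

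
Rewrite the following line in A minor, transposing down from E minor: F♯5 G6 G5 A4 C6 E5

E minor to A minor down is a perfect fifth, so every note moves down by that interval.
F#5 → B4
G6 → C6
G5 → C5
A4 → D4
C6 → F5
E5 → A4

B4 C6 C5 D4 F5 A4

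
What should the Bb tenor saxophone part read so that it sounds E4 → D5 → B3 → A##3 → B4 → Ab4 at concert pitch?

The Bb tenor saxophone sounds a major ninth below written, so the written part must be a major ninth above concert — transpose each note up.
E4 becomes F#5
D5 becomes E6
B3 becomes C#5
A##3 becomes B##4
B4 becomes C#6
Ab4 becomes Bb5

F#5 E6 C#5 B##4 C#6 Bb5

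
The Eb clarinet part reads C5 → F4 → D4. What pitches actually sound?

The Eb clarinet sounds a minor third above written, so transpose each written note up a minor third.
C5 gives Eb5
F4 gives Ab4
D4 gives F4

Eb5 Ab4 F4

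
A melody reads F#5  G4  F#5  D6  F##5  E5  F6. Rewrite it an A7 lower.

Gb4 Abb3 Gb4 Ebb5 G4 Fb4 Gbb5

F#5 → Gb4
G4 → Abb3
F#5 → Gb4
D6 → Ebb5
F##5 → G4
E5 → Fb4
F6 → Gbb5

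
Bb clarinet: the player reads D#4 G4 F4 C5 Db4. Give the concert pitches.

The Bb clarinet sounds a major second below written, so transpose each written note down a major second.
D#4 → C#4
G4 → F4
F4 → Eb4
C5 → Bb4
Db4 → Cb4

C#4 F4 Eb4 Bb4 Cb4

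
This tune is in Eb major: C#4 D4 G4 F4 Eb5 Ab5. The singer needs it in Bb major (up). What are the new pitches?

G#4 A4 D5 C5 Bb5 Eb6

From Eb up to Bb is a perfect fifth; apply that to each pitch.
C#4 to G#4
D4 to A4
G4 to D5
F4 to C5
Eb5 to Bb5
Ab5 to Eb6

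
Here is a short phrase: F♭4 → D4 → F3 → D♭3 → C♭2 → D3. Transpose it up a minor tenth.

Abb5 F5 Ab4 Fb4 Ebb3 F4

Fb4 -> Abb5
D4 -> F5
F3 -> Ab4
Db3 -> Fb4
Cb2 -> Ebb3
D3 -> F4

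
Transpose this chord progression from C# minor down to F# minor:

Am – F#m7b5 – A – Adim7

Dm Bm7b5 D Ddim7

C# minor down to F# minor is a perfect fifth; each chord root moves by that interval while the quality stays the same.
Am: root A down a perfect fifth → D, giving Dm.
F#m7b5: root F# down a perfect fifth → B, giving Bm7b5.
A: root A down a perfect fifth → D, giving D.
Adim7: root A down a perfect fifth → D, giving Ddim7.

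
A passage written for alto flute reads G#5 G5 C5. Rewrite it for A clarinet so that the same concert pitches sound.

F#5 F5 Bb4

First find concert pitch: the alto flute sounds a perfect fourth below written, so G#5 G5 C5 sounds D#5 D5 G4.
Then write for A clarinet: it sounds a minor third below written, so the part must be a minor third above concert.
D#5 → F#5
D5 → F5
G4 → Bb4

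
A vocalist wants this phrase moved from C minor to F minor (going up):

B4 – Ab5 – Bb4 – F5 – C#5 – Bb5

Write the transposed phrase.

E5 Db6 Eb5 Bb5 F#5 Eb6

C minor to F minor up is a perfect fourth, so every note moves up by that interval.
B4 becomes E5
Ab5 becomes Db6
Bb4 becomes Eb5
F5 becomes Bb5
C#5 becomes F#5
Bb5 becomes Eb6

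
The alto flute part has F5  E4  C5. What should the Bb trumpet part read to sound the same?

D5 C#4 A4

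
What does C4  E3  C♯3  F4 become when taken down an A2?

Bbb3 Db3 Bb2 Ebb4

C4 down an augmented second is Bbb3.
E3 down an augmented second is Db3.
C#3 down an augmented second is Bb2.
An augmented second down from F4 gives Ebb4.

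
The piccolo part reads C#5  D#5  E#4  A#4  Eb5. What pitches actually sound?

C#6 D#6 E#5 A#5 Eb6

The piccolo sounds a perfect octave above written, so transpose each written note up a perfect octave.
C#5 becomes C#6
D#5 becomes D#6
E#4 becomes E#5
A#4 becomes A#5
Eb5 becomes Eb6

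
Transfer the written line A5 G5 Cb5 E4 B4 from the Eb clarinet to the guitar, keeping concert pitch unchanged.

C7 Bb6 Ebb6 G5 D6

First find concert pitch: the Eb clarinet sounds a minor third above written, so A5 G5 Cb5 E4 B4 sounds C6 Bb5 Ebb5 G4 D5.
Then write for guitar: it sounds a perfect octave below written, so the part must be a perfect octave above concert.
C6 → C7
Bb5 → Bb6
Ebb5 → Ebb6
G4 → G5
D5 → D6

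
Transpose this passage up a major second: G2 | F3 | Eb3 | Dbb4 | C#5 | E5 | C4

A major second up from G2 gives A2.
F3 up a major second is G3.
A major second up from Eb3 gives F3.
Dbb4 up a major second is Ebb4.
C#5: a second up reaches D, and 2 semitones makes it D#5.
E5 up a major second is F#5.
C4: a second up reaches D, and 2 semitones makes it D4.

A2 G3 F3 Ebb4 D#5 F#5 D4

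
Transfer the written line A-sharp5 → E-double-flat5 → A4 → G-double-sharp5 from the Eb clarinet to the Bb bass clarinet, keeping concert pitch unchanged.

D#7 Abb6 D6 C##7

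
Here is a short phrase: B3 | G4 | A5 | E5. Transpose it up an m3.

D4 Bb4 C6 G5

B3: a third up reaches D, and 3 semitones makes it D4.
A minor third up from G4 gives Bb4.
A5 up a minor third is C6.
E5: a third up reaches G, and 3 semitones makes it G5.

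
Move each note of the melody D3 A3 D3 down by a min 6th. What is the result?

F#2 C#3 F#2

A minor sixth down from D3 gives F#2.
A minor sixth down from A3 gives C#3.
D3 down a minor sixth is F#2.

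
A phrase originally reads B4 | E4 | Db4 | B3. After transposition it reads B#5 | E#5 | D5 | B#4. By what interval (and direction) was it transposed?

up an augmented octave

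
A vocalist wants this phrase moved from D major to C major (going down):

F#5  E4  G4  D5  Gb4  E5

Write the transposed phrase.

D major to C major down is a major second, so every note moves down by that interval.
F#5 to E5
E4 to D4
G4 to F4
D5 to C5
Gb4 to Fb4
E5 to D5

E5 D4 F4 C5 Fb4 D5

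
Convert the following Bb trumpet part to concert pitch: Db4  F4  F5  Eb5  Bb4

Cb4 Eb4 Eb5 Db5 Ab4

Written C4 on the Bb trumpet sounds as Bb3, a major second lower; apply that shift to every note.
Db4 -> Cb4
F4 -> Eb4
F5 -> Eb5
Eb5 -> Db5
Bb4 -> Ab4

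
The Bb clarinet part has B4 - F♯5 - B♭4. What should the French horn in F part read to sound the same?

E5 B5 Eb5

First find concert pitch: the Bb clarinet sounds a major second below written, so B4 F♯5 B♭4 sounds A4 E5 Ab4.
Then write for French horn in F: it sounds a perfect fifth below written, so the part must be a perfect fifth above concert.
A4 → E5
E5 → B5
Ab4 → Eb5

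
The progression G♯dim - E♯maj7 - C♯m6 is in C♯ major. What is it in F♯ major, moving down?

C#dim A#maj7 F#m6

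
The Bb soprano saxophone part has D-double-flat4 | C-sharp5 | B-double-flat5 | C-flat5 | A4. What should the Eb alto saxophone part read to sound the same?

First find concert pitch: the Bb soprano saxophone sounds a major second below written, so D-double-flat4 C-sharp5 B-double-flat5 C-flat5 A4 sounds Cbb4 B4 Abb5 Bbb4 G4.
Then write for Eb alto saxophone: it sounds a major sixth below written, so the part must be a major sixth above concert.
Cbb4 → Abb4
B4 → G#5
Abb5 → Fb6
Bbb4 → Gb5
G4 → E5

Abb4 G#5 Fb6 Gb5 E5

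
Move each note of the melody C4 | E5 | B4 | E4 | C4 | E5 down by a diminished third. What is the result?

A#3 C##5 G##4 C##4 A#3 C##5

C4 down a diminished third is A#3.
E5: a third down reaches C, and 2 semitones makes it C##5.
A diminished third down from B4 gives G##4.
A diminished third down from E4 gives C##4.
A diminished third down from C4 gives A#3.
E5: a third down reaches C, and 2 semitones makes it C##5.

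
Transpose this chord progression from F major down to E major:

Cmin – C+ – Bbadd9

Bmin B+ Aadd9

F major down to E major is a minor second; each chord root moves by that interval while the quality stays the same.
Cmin: root C down a minor second → B, giving Bmin.
C+: root C down a minor second → B, giving B+.
Bbadd9: root Bb down a minor second → A, giving Aadd9.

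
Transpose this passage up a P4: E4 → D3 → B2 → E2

A4 G3 E3 A2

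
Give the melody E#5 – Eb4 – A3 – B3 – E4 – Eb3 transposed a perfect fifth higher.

B#5 Bb4 E4 F#4 B4 Bb3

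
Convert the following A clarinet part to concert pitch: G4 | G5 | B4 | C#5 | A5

E4 E5 G#4 A#4 F#5

Written C4 on the A clarinet sounds as A3, a minor third lower; apply that shift to every note.
G4 gives E4
G5 gives E5
B4 gives G#4
C#5 gives A#4
A5 gives F#5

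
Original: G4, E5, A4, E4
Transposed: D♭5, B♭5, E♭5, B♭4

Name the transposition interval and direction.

up a diminished fifth

From G4 to Db5 is 5 letter names — a fifth of some quality.
G4 to Db5 is 6 semitones, which makes it a diminished fifth; the second version is higher, so the direction is up.
Checking another pair — E4 → Bb4 — gives the same interval.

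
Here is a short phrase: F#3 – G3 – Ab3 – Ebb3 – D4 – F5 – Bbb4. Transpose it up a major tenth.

A#4 B4 C5 Gb4 F#5 A6 Db6

F#3: a tenth up reaches A, and 16 semitones makes it A#4.
G3 up a major tenth is B4.
Ab3 up a major tenth is C5.
Ebb3 up a major tenth is Gb4.
A major tenth up from D4 gives F#5.
F5: a tenth up reaches A, and 16 semitones makes it A6.
Bbb4 up a major tenth is Db6.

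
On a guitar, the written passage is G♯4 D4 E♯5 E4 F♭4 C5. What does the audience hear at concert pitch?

G#3 D3 E#4 E3 Fb3 C4

Written C4 on the guitar sounds as C3, a perfect octave lower; apply that shift to every note.
G#4 to G#3
D4 to D3
E#5 to E#4
E4 to E3
Fb4 to Fb3
C5 to C4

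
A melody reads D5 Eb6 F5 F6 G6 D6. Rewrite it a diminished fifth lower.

G#4 A5 B4 B5 C#6 G#5

A diminished fifth down from D5 gives G#4.
Eb6 down a diminished fifth is A5.
F5: a fifth down reaches B, and 6 semitones makes it B4.
F6: a fifth down reaches B, and 6 semitones makes it B5.
G6: a fifth down reaches C, and 6 semitones makes it C#6.
D6 down a diminished fifth is G#5.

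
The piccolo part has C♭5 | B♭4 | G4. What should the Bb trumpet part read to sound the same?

First find concert pitch: the piccolo sounds a perfect octave above written, so C♭5 B♭4 G4 sounds Cb6 Bb5 G5.
Then write for Bb trumpet: it sounds a major second below written, so the part must be a major second above concert.
Cb6 → Db6
Bb5 → C6
G5 → A5

Db6 C6 A5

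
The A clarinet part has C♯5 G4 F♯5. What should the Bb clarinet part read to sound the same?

B#4 F#4 E#5

First find concert pitch: the A clarinet sounds a minor third below written, so C♯5 G4 F♯5 sounds A#4 E4 D#5.
Then write for Bb clarinet: it sounds a major second below written, so the part must be a major second above concert.
A#4 → B#4
E4 → F#4
D#5 → E#5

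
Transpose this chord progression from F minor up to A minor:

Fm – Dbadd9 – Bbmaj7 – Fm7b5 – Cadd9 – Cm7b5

Am Fadd9 Dmaj7 Am7b5 Eadd9 Em7b5

F minor up to A minor is a major third; each chord root moves by that interval while the quality stays the same.
Fm: root F up a major third → A, giving Am.
Dbadd9: root Db up a major third → F, giving Fadd9.
Bbmaj7: root Bb up a major third → D, giving Dmaj7.
Fm7b5: root F up a major third → A, giving Am7b5.
Cadd9: root C up a major third → E, giving Eadd9.
Cm7b5: root C up a major third → E, giving Em7b5.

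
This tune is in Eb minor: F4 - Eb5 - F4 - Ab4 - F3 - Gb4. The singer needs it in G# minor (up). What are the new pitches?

A#4 G#5 A#4 C#5 A#3 B4

From Eb up to G# is an augmented third; apply that to each pitch.
F4 → A#4
Eb5 → G#5
F4 → A#4
Ab4 → C#5
F3 → A#3
Gb4 → B4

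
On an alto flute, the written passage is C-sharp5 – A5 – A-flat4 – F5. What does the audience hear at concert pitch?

G#4 E5 Eb4 C5

The alto flute sounds a perfect fourth below written, so transpose each written note down a perfect fourth.
C#5 gives G#4
A5 gives E5
Ab4 gives Eb4
F5 gives C5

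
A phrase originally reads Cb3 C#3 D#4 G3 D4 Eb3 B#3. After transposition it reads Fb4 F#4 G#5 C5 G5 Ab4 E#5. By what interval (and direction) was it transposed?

up a perfect eleventh

From Cb3 to Fb4 is 11 letter names — an eleventh of some quality.
Cb3 to Fb4 is 17 semitones, which makes it a perfect eleventh; the second version is higher, so the direction is up.
Checking another pair — B#3 → E#5 — gives the same interval.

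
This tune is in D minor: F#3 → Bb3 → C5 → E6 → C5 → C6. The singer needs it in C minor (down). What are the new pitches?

D minor to C minor down is a major second, so every note moves down by that interval.
F#3 -> E3
Bb3 -> Ab3
C5 -> Bb4
E6 -> D6
C5 -> Bb4
C6 -> Bb5

E3 Ab3 Bb4 D6 Bb4 Bb5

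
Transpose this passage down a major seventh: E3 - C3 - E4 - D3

F2 Db2 F3 Eb2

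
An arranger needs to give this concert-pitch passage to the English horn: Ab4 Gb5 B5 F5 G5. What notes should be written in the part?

Eb5 Db6 F#6 C6 D6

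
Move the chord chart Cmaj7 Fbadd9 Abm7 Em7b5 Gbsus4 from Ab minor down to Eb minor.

Ab minor down to Eb minor is a perfect fourth; each chord root moves by that interval while the quality stays the same.
Cmaj7: root C down a perfect fourth → G, giving Gmaj7.
Fbadd9: root Fb down a perfect fourth → Cb, giving Cbadd9.
Abm7: root Ab down a perfect fourth → Eb, giving Ebm7.
Em7b5: root E down a perfect fourth → B, giving Bm7b5.
Gbsus4: root Gb down a perfect fourth → Db, giving Dbsus4.

Gmaj7 Cbadd9 Ebm7 Bm7b5 Dbsus4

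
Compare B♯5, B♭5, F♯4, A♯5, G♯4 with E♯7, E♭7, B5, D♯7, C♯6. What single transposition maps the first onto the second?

up a perfect eleventh

Take the first pair: B#5 → E#7. B to E spans 11 letter names, so the interval is some kind of eleventh.
B#5 to E#7 is 17 semitones, which makes it a perfect eleventh; the second version is higher, so the direction is up.
Checking another pair — G#4 → C#6 — gives the same interval.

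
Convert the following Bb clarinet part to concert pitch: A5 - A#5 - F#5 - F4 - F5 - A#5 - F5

G5 G#5 E5 Eb4 Eb5 G#5 Eb5

Written C4 on the Bb clarinet sounds as Bb3, a major second lower; apply that shift to every note.
A5 becomes G5
A#5 becomes G#5
F#5 becomes E5
F4 becomes Eb4
F5 becomes Eb5
A#5 becomes G#5
F5 becomes Eb5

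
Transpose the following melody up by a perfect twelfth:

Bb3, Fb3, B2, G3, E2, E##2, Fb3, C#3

F5 Cb5 F#4 D5 B3 B##3 Cb5 G#4

A perfect twelfth up from Bb3 gives F5.
Fb3: a twelfth up reaches C, and 19 semitones makes it Cb5.
A perfect twelfth up from B2 gives F#4.
A perfect twelfth up from G3 gives D5.
A perfect twelfth up from E2 gives B3.
E##2: a twelfth up reaches B, and 19 semitones makes it B##3.
A perfect twelfth up from Fb3 gives Cb5.
A perfect twelfth up from C#3 gives G#4.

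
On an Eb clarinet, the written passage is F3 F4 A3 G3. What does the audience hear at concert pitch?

Written C4 on the Eb clarinet sounds as Eb4, a minor third higher; apply that shift to every note.
F3 → Ab3
F4 → Ab4
A3 → C4
G3 → Bb3

Ab3 Ab4 C4 Bb3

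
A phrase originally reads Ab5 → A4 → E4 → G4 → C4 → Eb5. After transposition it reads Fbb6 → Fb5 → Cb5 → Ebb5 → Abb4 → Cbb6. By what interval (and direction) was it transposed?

up a diminished sixth

From Ab5 to Fbb6 is 6 letter names — a sixth of some quality.
Ab5 to Fbb6 is 7 semitones, which makes it a diminished sixth; the second version is higher, so the direction is up.
Checking another pair — Eb5 → Cbb6 — gives the same interval.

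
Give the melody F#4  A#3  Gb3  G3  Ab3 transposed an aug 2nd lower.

F#4 to Eb4
A#3 to G3
Gb3 to Fbb3
G3 to Fb3
Ab3 to Gbb3

Eb4 G3 Fbb3 Fb3 Gbb3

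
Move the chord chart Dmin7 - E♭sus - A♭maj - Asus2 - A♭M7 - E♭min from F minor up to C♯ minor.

F minor up to C♯ minor is an augmented fifth; each chord root moves by that interval while the quality stays the same.
Dmin7: root D up an augmented fifth → A#, giving A#min7.
E♭sus: root E♭ up an augmented fifth → B, giving Bsus.
A♭maj: root A♭ up an augmented fifth → E, giving Emaj.
Asus2: root A up an augmented fifth → E#, giving E#sus2.
A♭M7: root A♭ up an augmented fifth → E, giving EM7.
E♭min: root E♭ up an augmented fifth → B, giving Bmin.

A#min7 Bsus Emaj E#sus2 EM7 Bmin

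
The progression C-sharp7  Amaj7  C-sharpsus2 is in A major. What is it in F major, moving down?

A7 Fmaj7 Asus2

A major down to F major is a major third; each chord root moves by that interval while the quality stays the same.
C-sharp7: root C-sharp down a major third → A, giving A7.
Amaj7: root A down a major third → F, giving Fmaj7.
C-sharpsus2: root C-sharp down a major third → A, giving Asus2.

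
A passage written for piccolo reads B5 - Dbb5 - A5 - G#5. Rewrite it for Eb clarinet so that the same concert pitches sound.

G#6 Bbb5 F#6 E#6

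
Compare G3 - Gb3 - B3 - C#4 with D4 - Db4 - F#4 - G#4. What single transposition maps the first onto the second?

Take the first pair: G3 → D4. G to D spans 5 letter names, so the interval is some kind of fifth.
G3 to D4 is 7 semitones, which makes it a perfect fifth; the second version is higher, so the direction is up.
Checking another pair — C#4 → G#4 — gives the same interval.

up a perfect fifth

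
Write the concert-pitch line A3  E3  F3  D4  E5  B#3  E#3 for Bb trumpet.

B3 F#3 G3 E4 F#5 C##4 F##3

The Bb trumpet sounds a major second below written, so the written part must be a major second above concert — transpose each note up.
A3 becomes B3
E3 becomes F#3
F3 becomes G3
D4 becomes E4
E5 becomes F#5
B#3 becomes C##4
E#3 becomes F##3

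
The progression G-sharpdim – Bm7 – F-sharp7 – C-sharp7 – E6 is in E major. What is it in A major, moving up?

C#dim Em7 B7 F#7 A6

E major up to A major is a perfect fourth; each chord root moves by that interval while the quality stays the same.
G-sharpdim: root G-sharp up a perfect fourth → C#, giving C#dim.
Bm7: root B up a perfect fourth → E, giving Em7.
F-sharp7: root F-sharp up a perfect fourth → B, giving B7.
C-sharp7: root C-sharp up a perfect fourth → F#, giving F#7.
E6: root E up a perfect fourth → A, giving A6.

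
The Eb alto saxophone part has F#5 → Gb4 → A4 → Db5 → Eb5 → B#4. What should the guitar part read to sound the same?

A5 Bbb4 C5 Fb5 Gb5 D#5

First find concert pitch: the Eb alto saxophone sounds a major sixth below written, so F#5 Gb4 A4 Db5 Eb5 B#4 sounds A4 Bbb3 C4 Fb4 Gb4 D#4.
Then write for guitar: it sounds a perfect octave below written, so the part must be a perfect octave above concert.
A4 → A5
Bbb3 → Bbb4
C4 → C5
Fb4 → Fb5
Gb4 → Gb5
D#4 → D#5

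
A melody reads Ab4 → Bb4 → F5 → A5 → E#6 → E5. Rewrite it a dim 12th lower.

D3 E3 B3 D#4 A##4 A#3

Ab4 down a diminished twelfth is D3.
Bb4: a twelfth down reaches E, and 18 semitones makes it E3.
F5 down a diminished twelfth is B3.
A diminished twelfth down from A5 gives D#4.
E#6 down a diminished twelfth is A##4.
E5: a twelfth down reaches A, and 18 semitones makes it A#3.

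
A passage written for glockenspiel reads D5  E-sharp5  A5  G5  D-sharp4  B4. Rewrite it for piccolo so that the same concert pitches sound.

D6 E#6 A6 G6 D#5 B5

First find concert pitch: the glockenspiel sounds a perfect fifteenth above written, so D5 E-sharp5 A5 G5 D-sharp4 B4 sounds D7 E#7 A7 G7 D#6 B6.
Then write for piccolo: it sounds a perfect octave above written, so the part must be a perfect octave below concert.
D7 → D6
E#7 → E#6
A7 → A6
G7 → G6
D#6 → D#5
B6 → B5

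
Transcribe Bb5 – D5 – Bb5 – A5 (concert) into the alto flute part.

Eb6 G5 Eb6 D6

Written C4 sounds as G3 on the alto flute, so concert pitches are written a perfect fourth up.
Bb5 → Eb6
D5 → G5
Bb5 → Eb6
A5 → D6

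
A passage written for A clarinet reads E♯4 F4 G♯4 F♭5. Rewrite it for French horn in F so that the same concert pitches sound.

First find concert pitch: the A clarinet sounds a minor third below written, so E♯4 F4 G♯4 F♭5 sounds C##4 D4 E#4 Db5.
Then write for French horn in F: it sounds a perfect fifth below written, so the part must be a perfect fifth above concert.
C##4 → G##4
D4 → A4
E#4 → B#4
Db5 → Ab5

G##4 A4 B#4 Ab5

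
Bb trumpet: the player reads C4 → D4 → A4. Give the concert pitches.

Bb3 C4 G4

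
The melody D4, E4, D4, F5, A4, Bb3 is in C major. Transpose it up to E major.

F#4 G#4 F#4 A5 C#5 D4

C major to E major up is a major third, so every note moves up by that interval.
D4 -> F#4
E4 -> G#4
D4 -> F#4
F5 -> A5
A4 -> C#5
Bb3 -> D4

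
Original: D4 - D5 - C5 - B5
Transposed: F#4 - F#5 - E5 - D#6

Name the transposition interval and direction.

up a major third

From D4 to F#4 is 3 letter names — a third of some quality.
D4 to F#4 is 4 semitones, which makes it a major third; the second version is higher, so the direction is up.
Checking another pair — B5 → D#6 — gives the same interval.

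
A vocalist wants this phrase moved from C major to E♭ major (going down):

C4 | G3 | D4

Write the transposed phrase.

Eb3 Bb2 F3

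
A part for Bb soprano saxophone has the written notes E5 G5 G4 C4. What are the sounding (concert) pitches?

Written C4 on the Bb soprano saxophone sounds as Bb3, a major second lower; apply that shift to every note.
E5 to D5
G5 to F5
G4 to F4
C4 to Bb3

D5 F5 F4 Bb3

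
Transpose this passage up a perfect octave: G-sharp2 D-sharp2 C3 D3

G#3 D#3 C4 D4

G#2 up a perfect octave is G#3.
D#2: an octave up reaches D, and 12 semitones makes it D#3.
C3 up a perfect octave is C4.
A perfect octave up from D3 gives D4.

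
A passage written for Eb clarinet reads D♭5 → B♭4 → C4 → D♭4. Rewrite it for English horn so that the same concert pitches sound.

First find concert pitch: the Eb clarinet sounds a minor third above written, so D♭5 B♭4 C4 D♭4 sounds Fb5 Db5 Eb4 Fb4.
Then write for English horn: it sounds a perfect fifth below written, so the part must be a perfect fifth above concert.
Fb5 → Cb6
Db5 → Ab5
Eb4 → Bb4
Fb4 → Cb5

Cb6 Ab5 Bb4 Cb5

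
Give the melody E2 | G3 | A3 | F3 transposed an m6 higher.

C3 Eb4 F4 Db4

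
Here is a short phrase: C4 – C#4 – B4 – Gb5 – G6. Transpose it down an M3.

Ab3 A3 G4 Ebb5 Eb6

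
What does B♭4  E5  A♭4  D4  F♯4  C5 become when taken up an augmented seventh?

Bb4 up an augmented seventh is A#5.
E5: a seventh up reaches D, and 12 semitones makes it D##6.
An augmented seventh up from Ab4 gives G#5.
An augmented seventh up from D4 gives C##5.
An augmented seventh up from F#4 gives E##5.
C5: a seventh up reaches B, and 12 semitones makes it B#5.

A#5 D##6 G#5 C##5 E##5 B#5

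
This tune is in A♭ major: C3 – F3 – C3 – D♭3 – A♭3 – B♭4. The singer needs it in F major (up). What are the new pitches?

A♭ major to F major up is a major sixth, so every note moves up by that interval.
C3 -> A3
F3 -> D4
C3 -> A3
Db3 -> Bb3
Ab3 -> F4
Bb4 -> G5

A3 D4 A3 Bb3 F4 G5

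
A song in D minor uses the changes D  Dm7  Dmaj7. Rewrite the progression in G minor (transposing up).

G Gm7 Gmaj7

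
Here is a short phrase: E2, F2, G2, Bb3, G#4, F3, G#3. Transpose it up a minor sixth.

E2 gives C3
F2 gives Db3
G2 gives Eb3
Bb3 gives Gb4
G#4 gives E5
F3 gives Db4
G#3 gives E4

C3 Db3 Eb3 Gb4 E5 Db4 E4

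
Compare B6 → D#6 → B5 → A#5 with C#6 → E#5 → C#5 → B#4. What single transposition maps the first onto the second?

From B6 to C#6 is 7 letter names — a seventh of some quality.
C#6 to B6 is 10 semitones, which makes it a minor seventh; the second version is lower, so the direction is down.
Checking another pair — A#5 → B#4 — gives the same interval.

down a minor seventh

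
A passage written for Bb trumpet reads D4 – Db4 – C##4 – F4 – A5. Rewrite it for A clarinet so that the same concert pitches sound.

Eb4 Ebb4 D#4 Gb4 Bb5

First find concert pitch: the Bb trumpet sounds a major second below written, so D4 Db4 C##4 F4 A5 sounds C4 Cb4 B#3 Eb4 G5.
Then write for A clarinet: it sounds a minor third below written, so the part must be a minor third above concert.
C4 → Eb4
Cb4 → Ebb4
B#3 → D#4
Eb4 → Gb4
G5 → Bb5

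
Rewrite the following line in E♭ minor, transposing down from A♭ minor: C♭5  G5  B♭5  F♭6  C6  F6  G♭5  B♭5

A♭ minor to E♭ minor down is a perfect fourth, so every note moves down by that interval.
Cb5 becomes Gb4
G5 becomes D5
Bb5 becomes F5
Fb6 becomes Cb6
C6 becomes G5
F6 becomes C6
Gb5 becomes Db5
Bb5 becomes F5

Gb4 D5 F5 Cb6 G5 C6 Db5 F5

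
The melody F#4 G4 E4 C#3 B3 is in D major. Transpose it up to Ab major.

C5 Db5 Bb4 G3 F4

From D up to Ab is a diminished fifth; apply that to each pitch.
F#4 becomes C5
G4 becomes Db5
E4 becomes Bb4
C#3 becomes G3
B3 becomes F4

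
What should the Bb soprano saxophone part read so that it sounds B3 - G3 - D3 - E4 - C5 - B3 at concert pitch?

The Bb soprano saxophone sounds a major second below written, so the written part must be a major second above concert — transpose each note up.
B3 to C#4
G3 to A3
D3 to E3
E4 to F#4
C5 to D5
B3 to C#4

C#4 A3 E3 F#4 D5 C#4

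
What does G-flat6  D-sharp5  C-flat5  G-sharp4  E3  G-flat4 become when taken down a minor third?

Gb6 → Eb6
D#5 → B#4
Cb5 → Ab4
G#4 → E#4
E3 → C#3
Gb4 → Eb4

Eb6 B#4 Ab4 E#4 C#3 Eb4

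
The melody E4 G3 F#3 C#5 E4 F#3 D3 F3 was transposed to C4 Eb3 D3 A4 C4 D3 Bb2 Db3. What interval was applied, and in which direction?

down a major third

From E4 to C4 is 3 letter names — a third of some quality.
C4 to E4 is 4 semitones, which makes it a major third; the second version is lower, so the direction is down.
Checking another pair — F3 → Db3 — gives the same interval.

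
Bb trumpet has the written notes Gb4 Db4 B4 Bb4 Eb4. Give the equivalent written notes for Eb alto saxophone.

Db5 Ab4 F#5 F5 Bb4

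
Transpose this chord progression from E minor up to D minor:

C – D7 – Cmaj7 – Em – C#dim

Bb C7 Bbmaj7 Dm Bdim

E minor up to D minor is a minor seventh; each chord root moves by that interval while the quality stays the same.
C: root C up a minor seventh → Bb, giving Bb.
D7: root D up a minor seventh → C, giving C7.
Cmaj7: root C up a minor seventh → Bb, giving Bbmaj7.
Em: root E up a minor seventh → D, giving Dm.
C#dim: root C# up a minor seventh → B, giving Bdim.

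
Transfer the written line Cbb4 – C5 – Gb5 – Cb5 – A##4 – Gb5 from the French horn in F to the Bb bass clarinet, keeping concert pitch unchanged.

First find concert pitch: the French horn in F sounds a perfect fifth below written, so Cbb4 C5 Gb5 Cb5 A##4 Gb5 sounds Fbb3 F4 Cb5 Fb4 D##4 Cb5.
Then write for Bb bass clarinet: it sounds a major ninth below written, so the part must be a major ninth above concert.
Fbb3 → Gbb4
F4 → G5
Cb5 → Db6
Fb4 → Gb5
D##4 → E##5
Cb5 → Db6

Gbb4 G5 Db6 Gb5 E##5 Db6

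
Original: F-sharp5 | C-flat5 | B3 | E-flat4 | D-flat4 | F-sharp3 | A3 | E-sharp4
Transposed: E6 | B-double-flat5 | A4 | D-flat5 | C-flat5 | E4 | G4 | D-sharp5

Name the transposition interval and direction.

up a minor seventh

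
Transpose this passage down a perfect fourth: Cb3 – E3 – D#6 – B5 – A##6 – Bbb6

Gb2 B2 A#5 F#5 E##6 Fb6

Cb3: a fourth down reaches G, and 5 semitones makes it Gb2.
A perfect fourth down from E3 gives B2.
D#6 down a perfect fourth is A#5.
B5: a fourth down reaches F, and 5 semitones makes it F#5.
A##6: a fourth down reaches E, and 5 semitones makes it E##6.
A perfect fourth down from Bbb6 gives Fb6.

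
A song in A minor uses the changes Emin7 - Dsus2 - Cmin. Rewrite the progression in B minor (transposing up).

F#min7 Esus2 Dmin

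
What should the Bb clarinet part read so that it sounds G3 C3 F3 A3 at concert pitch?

A3 D3 G3 B3

The Bb clarinet sounds a major second below written, so the written part must be a major second above concert — transpose each note up.
G3 → A3
C3 → D3
F3 → G3
A3 → B3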